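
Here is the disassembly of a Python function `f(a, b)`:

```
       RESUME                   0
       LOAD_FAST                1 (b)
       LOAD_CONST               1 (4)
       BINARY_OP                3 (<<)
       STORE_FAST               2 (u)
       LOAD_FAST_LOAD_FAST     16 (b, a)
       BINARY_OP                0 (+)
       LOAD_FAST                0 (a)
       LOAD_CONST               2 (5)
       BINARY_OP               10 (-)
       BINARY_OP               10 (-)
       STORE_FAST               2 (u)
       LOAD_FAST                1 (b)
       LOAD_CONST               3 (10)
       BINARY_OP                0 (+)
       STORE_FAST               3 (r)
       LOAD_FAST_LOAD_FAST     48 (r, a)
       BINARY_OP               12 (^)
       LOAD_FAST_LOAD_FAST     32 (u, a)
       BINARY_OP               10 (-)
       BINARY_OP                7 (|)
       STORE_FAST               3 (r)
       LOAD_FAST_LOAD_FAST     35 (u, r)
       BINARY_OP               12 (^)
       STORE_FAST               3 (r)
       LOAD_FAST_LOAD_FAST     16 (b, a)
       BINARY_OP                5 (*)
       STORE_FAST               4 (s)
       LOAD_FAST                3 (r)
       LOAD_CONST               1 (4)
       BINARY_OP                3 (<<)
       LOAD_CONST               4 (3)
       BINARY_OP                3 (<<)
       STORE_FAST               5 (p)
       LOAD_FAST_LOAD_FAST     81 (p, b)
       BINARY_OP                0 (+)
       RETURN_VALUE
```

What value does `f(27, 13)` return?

LOAD_FAST b → push 13. Stack: [13]
LOAD_CONST → push 4. Stack: [13, 4]
BINARY_OP << → 13 << 4 = 208. Stack: [208]
STORE_FAST u → u=208. Stack: []
LOAD_FAST_LOAD_FAST b,a → push 13,27. Stack: [13, 27]
BINARY_OP + → 13 + 27 = 40. Stack: [40]
LOAD_FAST a → push 27. Stack: [40, 27]
LOAD_CONST → push 5. Stack: [40, 27, 5]
BINARY_OP - → 27 - 5 = 22. Stack: [40, 22]
BINARY_OP - → 40 - 22 = 18. Stack: [18]
STORE_FAST u → u=18. Stack: []
LOAD_FAST b → push 13. Stack: [13]
LOAD_CONST → push 10. Stack: [13, 10]
BINARY_OP + → 13 + 10 = 23. Stack: [23]
STORE_FAST r → r=23. Stack: []
LOAD_FAST_LOAD_FAST r,a → push 23,27. Stack: [23, 27]
BINARY_OP ^ → 23 ^ 27 = 12. Stack: [12]
LOAD_FAST_LOAD_FAST u,a → push 18,27. Stack: [12, 18, 27]
BINARY_OP - → 18 - 27 = -9. Stack: [12, -9]
BINARY_OP | → 12 | -9 = -1. Stack: [-1]
STORE_FAST r → r=-1. Stack: []
LOAD_FAST_LOAD_FAST u,r → push 18,-1. Stack: [18, -1]
BINARY_OP ^ → 18 ^ -1 = -19. Stack: [-19]
STORE_FAST r → r=-19. Stack: []
LOAD_FAST_LOAD_FAST b,a → push 13,27. Stack: [13, 27]
BINARY_OP * → 13 * 27 = 351. Stack: [351]
STORE_FAST s → s=351. Stack: []
LOAD_FAST r → push -19. Stack: [-19]
LOAD_CONST → push 4. Stack: [-19, 4]
BINARY_OP << → -19 << 4 = -304. Stack: [-304]
LOAD_CONST → push 3. Stack: [-304, 3]
BINARY_OP << → -304 << 3 = -2432. Stack: [-2432]
STORE_FAST p → p=-2432. Stack: []
LOAD_FAST_LOAD_FAST p,b → push -2432,13. Stack: [-2432, 13]
BINARY_OP + → -2432 + 13 = -2419. Stack: [-2419]
RETURN_VALUE → return -2419.

-2419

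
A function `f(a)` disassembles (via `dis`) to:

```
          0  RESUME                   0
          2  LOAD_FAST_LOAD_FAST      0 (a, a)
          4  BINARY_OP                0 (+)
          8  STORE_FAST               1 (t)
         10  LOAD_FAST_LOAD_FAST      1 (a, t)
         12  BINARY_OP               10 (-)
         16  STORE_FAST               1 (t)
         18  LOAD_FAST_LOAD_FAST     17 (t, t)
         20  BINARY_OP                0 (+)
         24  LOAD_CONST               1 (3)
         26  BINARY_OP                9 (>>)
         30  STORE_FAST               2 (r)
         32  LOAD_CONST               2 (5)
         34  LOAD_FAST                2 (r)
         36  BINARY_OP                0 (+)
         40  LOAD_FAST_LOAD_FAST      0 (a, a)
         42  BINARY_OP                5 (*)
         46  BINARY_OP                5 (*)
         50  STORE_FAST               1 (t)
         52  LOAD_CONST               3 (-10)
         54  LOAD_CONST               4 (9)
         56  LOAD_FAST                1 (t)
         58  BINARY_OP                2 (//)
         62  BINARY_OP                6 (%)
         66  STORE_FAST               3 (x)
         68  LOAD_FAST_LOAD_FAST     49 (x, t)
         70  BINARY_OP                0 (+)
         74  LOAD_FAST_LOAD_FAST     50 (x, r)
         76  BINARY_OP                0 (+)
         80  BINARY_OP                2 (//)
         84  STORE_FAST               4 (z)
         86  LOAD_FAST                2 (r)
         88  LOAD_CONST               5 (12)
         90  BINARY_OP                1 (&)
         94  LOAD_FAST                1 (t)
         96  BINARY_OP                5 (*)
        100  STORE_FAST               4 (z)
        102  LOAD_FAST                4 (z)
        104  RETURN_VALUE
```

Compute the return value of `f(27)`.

LOAD_FAST_LOAD_FAST a,a → push 27,27. Stack: [27, 27]
BINARY_OP + → 27 + 27 = 54. Stack: [54]
STORE_FAST t → t=54. Stack: []
LOAD_FAST_LOAD_FAST a,t → push 27,54. Stack: [27, 54]
BINARY_OP - → 27 - 54 = -27. Stack: [-27]
STORE_FAST t → t=-27. Stack: []
LOAD_FAST_LOAD_FAST t,t → push -27,-27. Stack: [-27, -27]
BINARY_OP + → -27 + -27 = -54. Stack: [-54]
LOAD_CONST → push 3. Stack: [-54, 3]
BINARY_OP >> → -54 >> 3 = -7. Stack: [-7]
STORE_FAST r → r=-7. Stack: []
LOAD_CONST → push 5. Stack: [5]
LOAD_FAST r → push -7. Stack: [5, -7]
BINARY_OP + → 5 + -7 = -2. Stack: [-2]
LOAD_FAST_LOAD_FAST a,a → push 27,27. Stack: [-2, 27, 27]
BINARY_OP * → 27 * 27 = 729. Stack: [-2, 729]
BINARY_OP * → -2 * 729 = -1458. Stack: [-1458]
STORE_FAST t → t=-1458. Stack: []
LOAD_CONST → push -10. Stack: [-10]
LOAD_CONST → push 9. Stack: [-10, 9]
LOAD_FAST t → push -1458. Stack: [-10, 9, -1458]
BINARY_OP // → 9 // -1458 = -1. Stack: [-10, -1]
BINARY_OP % → -10 % -1 = 0. Stack: [0]
STORE_FAST x → x=0. Stack: []
LOAD_FAST_LOAD_FAST x,t → push 0,-1458. Stack: [0, -1458]
BINARY_OP + → 0 + -1458 = -1458. Stack: [-1458]
LOAD_FAST_LOAD_FAST x,r → push 0,-7. Stack: [-1458, 0, -7]
BINARY_OP + → 0 + -7 = -7. Stack: [-1458, -7]
BINARY_OP // → -1458 // -7 = 208. Stack: [208]
STORE_FAST z → z=208. Stack: []
LOAD_FAST r → push -7. Stack: [-7]
LOAD_CONST → push 12. Stack: [-7, 12]
BINARY_OP & → -7 & 12 = 8. Stack: [8]
LOAD_FAST t → push -1458. Stack: [8, -1458]
BINARY_OP * → 8 * -1458 = -11664. Stack: [-11664]
STORE_FAST z → z=-11664. Stack: []
LOAD_FAST z → push -11664. Stack: [-11664]
RETURN_VALUE → return -11664.

-11664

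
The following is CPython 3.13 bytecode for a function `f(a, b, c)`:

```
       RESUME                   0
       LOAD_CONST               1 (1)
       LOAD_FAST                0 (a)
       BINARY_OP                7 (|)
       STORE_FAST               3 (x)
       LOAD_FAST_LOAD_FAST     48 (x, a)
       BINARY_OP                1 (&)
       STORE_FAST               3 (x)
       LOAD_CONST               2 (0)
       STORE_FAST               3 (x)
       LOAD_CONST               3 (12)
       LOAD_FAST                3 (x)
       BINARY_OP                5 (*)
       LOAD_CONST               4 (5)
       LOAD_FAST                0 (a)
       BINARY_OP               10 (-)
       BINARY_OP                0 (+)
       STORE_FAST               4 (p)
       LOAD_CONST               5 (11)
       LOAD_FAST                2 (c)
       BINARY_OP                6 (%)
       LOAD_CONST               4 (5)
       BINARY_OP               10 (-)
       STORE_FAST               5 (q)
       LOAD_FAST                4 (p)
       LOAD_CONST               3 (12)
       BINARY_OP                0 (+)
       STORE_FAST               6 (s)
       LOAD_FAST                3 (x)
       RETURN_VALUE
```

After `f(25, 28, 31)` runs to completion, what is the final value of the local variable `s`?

-8

LOAD_CONST → push 1. Stack: [1]
LOAD_FAST a → push 25. Stack: [1, 25]
BINARY_OP | → 1 | 25 = 25. Stack: [25]
STORE_FAST x → x=25. Stack: []
LOAD_FAST_LOAD_FAST x,a → push 25,25. Stack: [25, 25]
BINARY_OP & → 25 & 25 = 25. Stack: [25]
STORE_FAST x → x=25. Stack: []
LOAD_CONST → push 0. Stack: [0]
STORE_FAST x → x=0. Stack: []
LOAD_CONST → push 12. Stack: [12]
LOAD_FAST x → push 0. Stack: [12, 0]
BINARY_OP * → 12 * 0 = 0. Stack: [0]
LOAD_CONST → push 5. Stack: [0, 5]
LOAD_FAST a → push 25. Stack: [0, 5, 25]
BINARY_OP - → 5 - 25 = -20. Stack: [0, -20]
BINARY_OP + → 0 + -20 = -20. Stack: [-20]
STORE_FAST p → p=-20. Stack: []
LOAD_CONST → push 11. Stack: [11]
LOAD_FAST c → push 31. Stack: [11, 31]
BINARY_OP % → 11 % 31 = 11. Stack: [11]
LOAD_CONST → push 5. Stack: [11, 5]
BINARY_OP - → 11 - 5 = 6. Stack: [6]
STORE_FAST q → q=6. Stack: []
LOAD_FAST p → push -20. Stack: [-20]
LOAD_CONST → push 12. Stack: [-20, 12]
BINARY_OP + → -20 + 12 = -8. Stack: [-8]
STORE_FAST s → s=-8. Stack: []
LOAD_FAST x → push 0. Stack: [0]
RETURN_VALUE → return 0.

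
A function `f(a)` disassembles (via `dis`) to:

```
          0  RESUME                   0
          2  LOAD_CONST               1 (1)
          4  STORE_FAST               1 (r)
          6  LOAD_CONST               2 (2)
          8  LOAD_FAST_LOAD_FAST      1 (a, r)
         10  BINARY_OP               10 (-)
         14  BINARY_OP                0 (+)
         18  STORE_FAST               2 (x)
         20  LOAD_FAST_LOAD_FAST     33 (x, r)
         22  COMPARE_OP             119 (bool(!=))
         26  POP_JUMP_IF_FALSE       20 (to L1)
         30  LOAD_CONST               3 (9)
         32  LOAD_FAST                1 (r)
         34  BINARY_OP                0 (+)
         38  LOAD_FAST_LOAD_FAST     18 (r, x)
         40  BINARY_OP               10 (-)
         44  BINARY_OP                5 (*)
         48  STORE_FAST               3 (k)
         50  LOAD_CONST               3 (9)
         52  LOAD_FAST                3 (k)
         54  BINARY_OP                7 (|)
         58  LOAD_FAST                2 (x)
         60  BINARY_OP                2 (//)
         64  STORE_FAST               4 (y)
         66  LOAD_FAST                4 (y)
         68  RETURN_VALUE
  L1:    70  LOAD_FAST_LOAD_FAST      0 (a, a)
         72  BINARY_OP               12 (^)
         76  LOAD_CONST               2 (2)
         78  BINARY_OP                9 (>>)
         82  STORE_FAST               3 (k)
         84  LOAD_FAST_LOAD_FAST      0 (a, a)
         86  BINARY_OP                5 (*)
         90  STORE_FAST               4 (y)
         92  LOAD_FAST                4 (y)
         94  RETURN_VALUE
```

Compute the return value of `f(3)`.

-6

LOAD_CONST → push 1. Stack: [1]
STORE_FAST r → r=1. Stack: []
LOAD_CONST → push 2. Stack: [2]
LOAD_FAST_LOAD_FAST a,r → push 3,1. Stack: [2, 3, 1]
BINARY_OP - → 3 - 1 = 2. Stack: [2, 2]
BINARY_OP + → 2 + 2 = 4. Stack: [4]
STORE_FAST x → x=4. Stack: []
LOAD_FAST_LOAD_FAST x,r → push 4,1. Stack: [4, 1]
COMPARE_OP bool(!=) → 4 vs 1 = True. Stack: [True]
POP_JUMP_IF_FALSE → pop True; no jump. Stack: []
LOAD_CONST → push 9. Stack: [9]
LOAD_FAST r → push 1. Stack: [9, 1]
BINARY_OP + → 9 + 1 = 10. Stack: [10]
LOAD_FAST_LOAD_FAST r,x → push 1,4. Stack: [10, 1, 4]
BINARY_OP - → 1 - 4 = -3. Stack: [10, -3]
BINARY_OP * → 10 * -3 = -30. Stack: [-30]
STORE_FAST k → k=-30. Stack: []
LOAD_CONST → push 9. Stack: [9]
LOAD_FAST k → push -30. Stack: [9, -30]
BINARY_OP | → 9 | -30 = -21. Stack: [-21]
LOAD_FAST x → push 4. Stack: [-21, 4]
BINARY_OP // → -21 // 4 = -6. Stack: [-6]
STORE_FAST y → y=-6. Stack: []
LOAD_FAST y → push -6. Stack: [-6]
RETURN_VALUE → return -6.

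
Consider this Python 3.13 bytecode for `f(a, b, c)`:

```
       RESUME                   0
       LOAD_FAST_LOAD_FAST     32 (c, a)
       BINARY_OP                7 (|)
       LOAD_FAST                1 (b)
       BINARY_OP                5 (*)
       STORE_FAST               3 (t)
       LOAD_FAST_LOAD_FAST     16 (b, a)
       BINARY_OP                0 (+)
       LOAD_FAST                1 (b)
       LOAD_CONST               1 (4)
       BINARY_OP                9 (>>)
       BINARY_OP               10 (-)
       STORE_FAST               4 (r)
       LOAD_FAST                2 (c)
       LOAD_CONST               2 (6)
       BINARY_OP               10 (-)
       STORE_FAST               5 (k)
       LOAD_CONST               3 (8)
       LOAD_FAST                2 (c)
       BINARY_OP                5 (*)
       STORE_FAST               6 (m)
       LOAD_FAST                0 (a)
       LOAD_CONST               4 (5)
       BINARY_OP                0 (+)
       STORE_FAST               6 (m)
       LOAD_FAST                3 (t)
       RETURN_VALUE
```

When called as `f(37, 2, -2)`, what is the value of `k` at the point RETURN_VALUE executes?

-8

LOAD_FAST_LOAD_FAST c,a → push -2,37. Stack: [-2, 37]
BINARY_OP | → -2 | 37 = -1. Stack: [-1]
LOAD_FAST b → push 2. Stack: [-1, 2]
BINARY_OP * → -1 * 2 = -2. Stack: [-2]
STORE_FAST t → t=-2. Stack: []
LOAD_FAST_LOAD_FAST b,a → push 2,37. Stack: [2, 37]
BINARY_OP + → 2 + 37 = 39. Stack: [39]
LOAD_FAST b → push 2. Stack: [39, 2]
LOAD_CONST → push 4. Stack: [39, 2, 4]
BINARY_OP >> → 2 >> 4 = 0. Stack: [39, 0]
BINARY_OP - → 39 - 0 = 39. Stack: [39]
STORE_FAST r → r=39. Stack: []
LOAD_FAST c → push -2. Stack: [-2]
LOAD_CONST → push 6. Stack: [-2, 6]
BINARY_OP - → -2 - 6 = -8. Stack: [-8]
STORE_FAST k → k=-8. Stack: []
LOAD_CONST → push 8. Stack: [8]
LOAD_FAST c → push -2. Stack: [8, -2]
BINARY_OP * → 8 * -2 = -16. Stack: [-16]
STORE_FAST m → m=-16. Stack: []
LOAD_FAST a → push 37. Stack: [37]
LOAD_CONST → push 5. Stack: [37, 5]
BINARY_OP + → 37 + 5 = 42. Stack: [42]
STORE_FAST m → m=42. Stack: []
LOAD_FAST t → push -2. Stack: [-2]
RETURN_VALUE → return -2.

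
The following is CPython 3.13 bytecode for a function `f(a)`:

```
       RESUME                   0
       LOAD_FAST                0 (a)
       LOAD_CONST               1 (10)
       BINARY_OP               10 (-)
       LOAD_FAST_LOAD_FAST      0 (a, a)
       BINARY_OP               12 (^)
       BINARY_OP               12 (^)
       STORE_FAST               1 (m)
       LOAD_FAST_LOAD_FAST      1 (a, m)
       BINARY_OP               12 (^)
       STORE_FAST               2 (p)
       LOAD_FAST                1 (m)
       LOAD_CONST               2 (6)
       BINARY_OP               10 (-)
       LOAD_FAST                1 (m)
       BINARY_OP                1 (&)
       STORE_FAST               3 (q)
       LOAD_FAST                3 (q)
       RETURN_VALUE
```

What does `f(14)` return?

LOAD_FAST a → push 14. Stack: [14]
LOAD_CONST → push 10. Stack: [14, 10]
BINARY_OP - → 14 - 10 = 4. Stack: [4]
LOAD_FAST_LOAD_FAST a,a → push 14,14. Stack: [4, 14, 14]
BINARY_OP ^ → 14 ^ 14 = 0. Stack: [4, 0]
BINARY_OP ^ → 4 ^ 0 = 4. Stack: [4]
STORE_FAST m → m=4. Stack: []
LOAD_FAST_LOAD_FAST a,m → push 14,4. Stack: [14, 4]
BINARY_OP ^ → 14 ^ 4 = 10. Stack: [10]
STORE_FAST p → p=10. Stack: []
LOAD_FAST m → push 4. Stack: [4]
LOAD_CONST → push 6. Stack: [4, 6]
BINARY_OP - → 4 - 6 = -2. Stack: [-2]
LOAD_FAST m → push 4. Stack: [-2, 4]
BINARY_OP & → -2 & 4 = 4. Stack: [4]
STORE_FAST q → q=4. Stack: []
LOAD_FAST q → push 4. Stack: [4]
RETURN_VALUE → return 4.

4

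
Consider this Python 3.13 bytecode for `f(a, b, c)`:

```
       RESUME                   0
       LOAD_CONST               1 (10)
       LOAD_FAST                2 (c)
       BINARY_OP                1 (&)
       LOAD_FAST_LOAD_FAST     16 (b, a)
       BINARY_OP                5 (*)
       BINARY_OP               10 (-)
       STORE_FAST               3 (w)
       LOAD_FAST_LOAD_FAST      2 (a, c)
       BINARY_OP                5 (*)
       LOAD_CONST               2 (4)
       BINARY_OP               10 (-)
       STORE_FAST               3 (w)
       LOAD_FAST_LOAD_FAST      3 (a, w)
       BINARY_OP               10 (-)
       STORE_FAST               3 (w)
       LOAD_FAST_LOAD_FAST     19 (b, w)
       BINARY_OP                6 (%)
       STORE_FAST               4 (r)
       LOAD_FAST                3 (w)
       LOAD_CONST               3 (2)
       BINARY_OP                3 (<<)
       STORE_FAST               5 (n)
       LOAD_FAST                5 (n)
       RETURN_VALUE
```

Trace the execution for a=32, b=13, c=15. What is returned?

LOAD_CONST → push 10. Stack: [10]
LOAD_FAST c → push 15. Stack: [10, 15]
BINARY_OP & → 10 & 15 = 10. Stack: [10]
LOAD_FAST_LOAD_FAST b,a → push 13,32. Stack: [10, 13, 32]
BINARY_OP * → 13 * 32 = 416. Stack: [10, 416]
BINARY_OP - → 10 - 416 = -406. Stack: [-406]
STORE_FAST w → w=-406. Stack: []
LOAD_FAST_LOAD_FAST a,c → push 32,15. Stack: [32, 15]
BINARY_OP * → 32 * 15 = 480. Stack: [480]
LOAD_CONST → push 4. Stack: [480, 4]
BINARY_OP - → 480 - 4 = 476. Stack: [476]
STORE_FAST w → w=476. Stack: []
LOAD_FAST_LOAD_FAST a,w → push 32,476. Stack: [32, 476]
BINARY_OP - → 32 - 476 = -444. Stack: [-444]
STORE_FAST w → w=-444. Stack: []
LOAD_FAST_LOAD_FAST b,w → push 13,-444. Stack: [13, -444]
BINARY_OP % → 13 % -444 = -431. Stack: [-431]
STORE_FAST r → r=-431. Stack: []
LOAD_FAST w → push -444. Stack: [-444]
LOAD_CONST → push 2. Stack: [-444, 2]
BINARY_OP << → -444 << 2 = -1776. Stack: [-1776]
STORE_FAST n → n=-1776. Stack: []
LOAD_FAST n → push -1776. Stack: [-1776]
RETURN_VALUE → return -1776.

-1776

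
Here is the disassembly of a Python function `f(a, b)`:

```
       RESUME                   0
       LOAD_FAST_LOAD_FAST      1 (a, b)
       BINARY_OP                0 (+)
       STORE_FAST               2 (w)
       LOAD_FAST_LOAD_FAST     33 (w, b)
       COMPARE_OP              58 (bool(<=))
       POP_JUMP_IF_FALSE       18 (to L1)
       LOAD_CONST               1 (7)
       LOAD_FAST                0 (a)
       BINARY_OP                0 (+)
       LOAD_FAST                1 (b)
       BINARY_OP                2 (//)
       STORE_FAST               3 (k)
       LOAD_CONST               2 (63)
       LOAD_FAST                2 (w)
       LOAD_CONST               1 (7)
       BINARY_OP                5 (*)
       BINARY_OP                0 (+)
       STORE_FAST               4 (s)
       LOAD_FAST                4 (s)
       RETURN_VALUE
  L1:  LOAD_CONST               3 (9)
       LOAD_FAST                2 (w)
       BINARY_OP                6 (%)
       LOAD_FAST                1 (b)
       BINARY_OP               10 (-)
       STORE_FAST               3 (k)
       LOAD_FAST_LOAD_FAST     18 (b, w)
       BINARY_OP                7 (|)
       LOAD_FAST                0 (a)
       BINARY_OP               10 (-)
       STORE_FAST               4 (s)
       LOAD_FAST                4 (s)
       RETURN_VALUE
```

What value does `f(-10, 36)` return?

LOAD_FAST_LOAD_FAST a,b → push -10,36. Stack: [-10, 36]
BINARY_OP + → -10 + 36 = 26. Stack: [26]
STORE_FAST w → w=26. Stack: []
LOAD_FAST_LOAD_FAST w,b → push 26,36. Stack: [26, 36]
COMPARE_OP bool(<=) → 26 vs 36 = True. Stack: [True]
POP_JUMP_IF_FALSE → pop True; no jump. Stack: []
LOAD_CONST → push 7. Stack: [7]
LOAD_FAST a → push -10. Stack: [7, -10]
BINARY_OP + → 7 + -10 = -3. Stack: [-3]
LOAD_FAST b → push 36. Stack: [-3, 36]
BINARY_OP // → -3 // 36 = -1. Stack: [-1]
STORE_FAST k → k=-1. Stack: []
LOAD_CONST → push 63. Stack: [63]
LOAD_FAST w → push 26. Stack: [63, 26]
LOAD_CONST → push 7. Stack: [63, 26, 7]
BINARY_OP * → 26 * 7 = 182. Stack: [63, 182]
BINARY_OP + → 63 + 182 = 245. Stack: [245]
STORE_FAST s → s=245. Stack: []
LOAD_FAST s → push 245. Stack: [245]
RETURN_VALUE → return 245.

245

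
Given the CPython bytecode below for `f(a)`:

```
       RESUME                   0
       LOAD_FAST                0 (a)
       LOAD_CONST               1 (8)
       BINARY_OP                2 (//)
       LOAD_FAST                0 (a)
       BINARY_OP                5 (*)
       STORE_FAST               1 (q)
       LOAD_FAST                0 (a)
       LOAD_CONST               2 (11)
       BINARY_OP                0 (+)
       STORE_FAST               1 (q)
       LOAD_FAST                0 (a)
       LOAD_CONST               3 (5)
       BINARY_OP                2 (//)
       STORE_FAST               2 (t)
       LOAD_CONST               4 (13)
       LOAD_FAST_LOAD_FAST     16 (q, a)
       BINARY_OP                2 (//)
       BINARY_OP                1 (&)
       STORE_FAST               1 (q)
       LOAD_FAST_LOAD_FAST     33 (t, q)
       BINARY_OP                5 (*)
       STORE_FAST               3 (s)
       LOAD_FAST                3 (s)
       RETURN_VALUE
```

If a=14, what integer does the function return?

LOAD_FAST a → push 14. Stack: [14]
LOAD_CONST → push 8. Stack: [14, 8]
BINARY_OP // → 14 // 8 = 1. Stack: [1]
LOAD_FAST a → push 14. Stack: [1, 14]
BINARY_OP * → 1 * 14 = 14. Stack: [14]
STORE_FAST q → q=14. Stack: []
LOAD_FAST a → push 14. Stack: [14]
LOAD_CONST → push 11. Stack: [14, 11]
BINARY_OP + → 14 + 11 = 25. Stack: [25]
STORE_FAST q → q=25. Stack: []
LOAD_FAST a → push 14. Stack: [14]
LOAD_CONST → push 5. Stack: [14, 5]
BINARY_OP // → 14 // 5 = 2. Stack: [2]
STORE_FAST t → t=2. Stack: []
LOAD_CONST → push 13. Stack: [13]
LOAD_FAST_LOAD_FAST q,a → push 25,14. Stack: [13, 25, 14]
BINARY_OP // → 25 // 14 = 1. Stack: [13, 1]
BINARY_OP & → 13 & 1 = 1. Stack: [1]
STORE_FAST q → q=1. Stack: []
LOAD_FAST_LOAD_FAST t,q → push 2,1. Stack: [2, 1]
BINARY_OP * → 2 * 1 = 2. Stack: [2]
STORE_FAST s → s=2. Stack: []
LOAD_FAST s → push 2. Stack: [2]
RETURN_VALUE → return 2.

2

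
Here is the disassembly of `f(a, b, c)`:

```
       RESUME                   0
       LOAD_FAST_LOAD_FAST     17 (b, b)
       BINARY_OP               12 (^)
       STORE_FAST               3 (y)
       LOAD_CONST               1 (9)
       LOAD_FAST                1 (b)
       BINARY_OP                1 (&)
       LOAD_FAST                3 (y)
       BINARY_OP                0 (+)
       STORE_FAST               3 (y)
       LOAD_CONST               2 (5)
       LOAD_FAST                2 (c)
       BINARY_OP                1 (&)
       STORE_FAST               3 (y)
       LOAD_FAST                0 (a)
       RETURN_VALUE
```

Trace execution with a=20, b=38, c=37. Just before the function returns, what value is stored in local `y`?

LOAD_FAST_LOAD_FAST b,b → push 38,38. Stack: [38, 38]
BINARY_OP ^ → 38 ^ 38 = 0. Stack: [0]
STORE_FAST y → y=0. Stack: []
LOAD_CONST → push 9. Stack: [9]
LOAD_FAST b → push 38. Stack: [9, 38]
BINARY_OP & → 9 & 38 = 0. Stack: [0]
LOAD_FAST y → push 0. Stack: [0, 0]
BINARY_OP + → 0 + 0 = 0. Stack: [0]
STORE_FAST y → y=0. Stack: []
LOAD_CONST → push 5. Stack: [5]
LOAD_FAST c → push 37. Stack: [5, 37]
BINARY_OP & → 5 & 37 = 5. Stack: [5]
STORE_FAST y → y=5. Stack: []
LOAD_FAST a → push 20. Stack: [20]
RETURN_VALUE → return 20.

5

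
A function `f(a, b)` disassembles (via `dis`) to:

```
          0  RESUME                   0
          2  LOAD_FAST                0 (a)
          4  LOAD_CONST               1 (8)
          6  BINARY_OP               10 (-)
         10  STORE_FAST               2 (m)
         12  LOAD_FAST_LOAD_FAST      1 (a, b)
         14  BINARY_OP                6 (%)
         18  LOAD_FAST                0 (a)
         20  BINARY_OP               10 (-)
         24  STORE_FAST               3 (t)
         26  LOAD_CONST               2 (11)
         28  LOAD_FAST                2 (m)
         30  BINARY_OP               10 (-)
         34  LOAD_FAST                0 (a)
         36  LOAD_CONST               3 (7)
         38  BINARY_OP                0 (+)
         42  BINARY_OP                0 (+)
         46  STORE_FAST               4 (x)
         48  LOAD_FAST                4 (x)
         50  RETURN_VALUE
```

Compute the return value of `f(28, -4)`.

26

LOAD_FAST a → push 28. Stack: [28]
LOAD_CONST → push 8. Stack: [28, 8]
BINARY_OP - → 28 - 8 = 20. Stack: [20]
STORE_FAST m → m=20. Stack: []
LOAD_FAST_LOAD_FAST a,b → push 28,-4. Stack: [28, -4]
BINARY_OP % → 28 % -4 = 0. Stack: [0]
LOAD_FAST a → push 28. Stack: [0, 28]
BINARY_OP - → 0 - 28 = -28. Stack: [-28]
STORE_FAST t → t=-28. Stack: []
LOAD_CONST → push 11. Stack: [11]
LOAD_FAST m → push 20. Stack: [11, 20]
BINARY_OP - → 11 - 20 = -9. Stack: [-9]
LOAD_FAST a → push 28. Stack: [-9, 28]
LOAD_CONST → push 7. Stack: [-9, 28, 7]
BINARY_OP + → 28 + 7 = 35. Stack: [-9, 35]
BINARY_OP + → -9 + 35 = 26. Stack: [26]
STORE_FAST x → x=26. Stack: []
LOAD_FAST x → push 26. Stack: [26]
RETURN_VALUE → return 26.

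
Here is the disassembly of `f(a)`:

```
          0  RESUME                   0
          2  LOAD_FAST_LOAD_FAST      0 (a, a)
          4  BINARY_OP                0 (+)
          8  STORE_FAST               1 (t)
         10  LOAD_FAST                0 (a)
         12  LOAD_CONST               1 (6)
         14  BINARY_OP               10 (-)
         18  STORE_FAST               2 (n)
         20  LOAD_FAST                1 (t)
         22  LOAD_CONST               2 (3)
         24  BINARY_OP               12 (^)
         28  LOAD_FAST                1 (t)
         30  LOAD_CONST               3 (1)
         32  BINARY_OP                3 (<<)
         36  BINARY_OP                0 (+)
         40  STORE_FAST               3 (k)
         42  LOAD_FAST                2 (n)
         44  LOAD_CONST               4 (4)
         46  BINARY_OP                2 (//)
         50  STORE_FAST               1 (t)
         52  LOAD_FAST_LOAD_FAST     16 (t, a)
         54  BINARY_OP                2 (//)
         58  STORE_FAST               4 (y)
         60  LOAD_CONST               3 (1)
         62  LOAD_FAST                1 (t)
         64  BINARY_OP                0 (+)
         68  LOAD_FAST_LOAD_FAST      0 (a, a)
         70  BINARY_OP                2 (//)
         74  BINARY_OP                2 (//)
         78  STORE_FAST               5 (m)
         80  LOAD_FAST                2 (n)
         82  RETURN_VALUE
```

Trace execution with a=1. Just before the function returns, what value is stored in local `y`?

-2

LOAD_FAST_LOAD_FAST a,a → push 1,1. Stack: [1, 1]
BINARY_OP + → 1 + 1 = 2. Stack: [2]
STORE_FAST t → t=2. Stack: []
LOAD_FAST a → push 1. Stack: [1]
LOAD_CONST → push 6. Stack: [1, 6]
BINARY_OP - → 1 - 6 = -5. Stack: [-5]
STORE_FAST n → n=-5. Stack: []
LOAD_FAST t → push 2. Stack: [2]
LOAD_CONST → push 3. Stack: [2, 3]
BINARY_OP ^ → 2 ^ 3 = 1. Stack: [1]
LOAD_FAST t → push 2. Stack: [1, 2]
LOAD_CONST → push 1. Stack: [1, 2, 1]
BINARY_OP << → 2 << 1 = 4. Stack: [1, 4]
BINARY_OP + → 1 + 4 = 5. Stack: [5]
STORE_FAST k → k=5. Stack: []
LOAD_FAST n → push -5. Stack: [-5]
LOAD_CONST → push 4. Stack: [-5, 4]
BINARY_OP // → -5 // 4 = -2. Stack: [-2]
STORE_FAST t → t=-2. Stack: []
LOAD_FAST_LOAD_FAST t,a → push -2,1. Stack: [-2, 1]
BINARY_OP // → -2 // 1 = -2. Stack: [-2]
STORE_FAST y → y=-2. Stack: []
LOAD_CONST → push 1. Stack: [1]
LOAD_FAST t → push -2. Stack: [1, -2]
BINARY_OP + → 1 + -2 = -1. Stack: [-1]
LOAD_FAST_LOAD_FAST a,a → push 1,1. Stack: [-1, 1, 1]
BINARY_OP // → 1 // 1 = 1. Stack: [-1, 1]
BINARY_OP // → -1 // 1 = -1. Stack: [-1]
STORE_FAST m → m=-1. Stack: []
LOAD_FAST n → push -5. Stack: [-5]
RETURN_VALUE → return -5.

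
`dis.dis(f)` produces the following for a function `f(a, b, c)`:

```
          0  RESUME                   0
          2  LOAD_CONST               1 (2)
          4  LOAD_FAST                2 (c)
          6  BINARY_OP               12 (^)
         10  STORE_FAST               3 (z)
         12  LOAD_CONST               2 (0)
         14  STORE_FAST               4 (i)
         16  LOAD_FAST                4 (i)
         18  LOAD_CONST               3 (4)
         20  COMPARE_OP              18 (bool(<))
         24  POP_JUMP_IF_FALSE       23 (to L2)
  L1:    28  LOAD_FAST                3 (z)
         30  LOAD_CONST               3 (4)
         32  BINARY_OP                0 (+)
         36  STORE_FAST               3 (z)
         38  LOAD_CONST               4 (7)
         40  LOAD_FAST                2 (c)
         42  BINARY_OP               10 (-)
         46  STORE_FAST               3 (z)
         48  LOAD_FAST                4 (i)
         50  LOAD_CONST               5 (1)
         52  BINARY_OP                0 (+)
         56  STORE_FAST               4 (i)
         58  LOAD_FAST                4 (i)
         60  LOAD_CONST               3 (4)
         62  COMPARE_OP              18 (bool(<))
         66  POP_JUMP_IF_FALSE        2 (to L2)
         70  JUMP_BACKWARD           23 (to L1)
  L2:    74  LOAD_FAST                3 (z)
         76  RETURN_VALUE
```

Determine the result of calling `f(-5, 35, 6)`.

LOAD_CONST → push 2
LOAD_FAST c → push 6
BINARY_OP ^ → 2 ^ 6 = 4
STORE_FAST z → z=4
LOAD_CONST → push 0
STORE_FAST i → i=0
LOAD_FAST i → push 0
LOAD_CONST → push 4
COMPARE_OP bool(<) → 0 vs 4 = True
POP_JUMP_IF_FALSE → pop True; no jump
LOAD_FAST z → push 4
LOAD_CONST → push 4
BINARY_OP + → 4 + 4 = 8
STORE_FAST z → z=8
LOAD_CONST → push 7
LOAD_FAST c → push 6
BINARY_OP - → 7 - 6 = 1
STORE_FAST z → z=1
LOAD_FAST i → push 0
LOAD_CONST → push 1
BINARY_OP + → 0 + 1 = 1
STORE_FAST i → i=1
LOAD_FAST i → push 1
LOAD_CONST → push 4
COMPARE_OP bool(<) → 1 vs 4 = True
POP_JUMP_IF_FALSE → pop True; no jump
LOAD_FAST z → push 1
LOAD_CONST → push 4
BINARY_OP + → 1 + 4 = 5
STORE_FAST z → z=5
LOAD_CONST → push 7
LOAD_FAST c → push 6
BINARY_OP - → 7 - 6 = 1
STORE_FAST z → z=1
LOAD_FAST i → push 1
LOAD_CONST → push 1
BINARY_OP + → 1 + 1 = 2
STORE_FAST i → i=2
LOAD_FAST i → push 2
LOAD_CONST → push 4
COMPARE_OP bool(<) → 2 vs 4 = True
POP_JUMP_IF_FALSE → pop True; no jump
LOAD_FAST z → push 1
LOAD_CONST → push 4
BINARY_OP + → 1 + 4 = 5
STORE_FAST z → z=5
LOAD_CONST → push 7
LOAD_FAST c → push 6
BINARY_OP - → 7 - 6 = 1
STORE_FAST z → z=1
LOAD_FAST i → push 2
LOAD_CONST → push 1
BINARY_OP + → 2 + 1 = 3
STORE_FAST i → i=3
LOAD_FAST i → push 3
LOAD_CONST → push 4
COMPARE_OP bool(<) → 3 vs 4 = True
POP_JUMP_IF_FALSE → pop True; no jump
LOAD_FAST z → push 1
LOAD_CONST → push 4
BINARY_OP + → 1 + 4 = 5
STORE_FAST z → z=5
LOAD_CONST → push 7
LOAD_FAST c → push 6
BINARY_OP - → 7 - 6 = 1
STORE_FAST z → z=1
LOAD_FAST i → push 3
LOAD_CONST → push 1
BINARY_OP + → 3 + 1 = 4
STORE_FAST i → i=4
LOAD_FAST i → push 4
LOAD_CONST → push 4
COMPARE_OP bool(<) → 4 vs 4 = False
POP_JUMP_IF_FALSE → pop False; jump
LOAD_FAST z → push 1
RETURN_VALUE → return 1.

1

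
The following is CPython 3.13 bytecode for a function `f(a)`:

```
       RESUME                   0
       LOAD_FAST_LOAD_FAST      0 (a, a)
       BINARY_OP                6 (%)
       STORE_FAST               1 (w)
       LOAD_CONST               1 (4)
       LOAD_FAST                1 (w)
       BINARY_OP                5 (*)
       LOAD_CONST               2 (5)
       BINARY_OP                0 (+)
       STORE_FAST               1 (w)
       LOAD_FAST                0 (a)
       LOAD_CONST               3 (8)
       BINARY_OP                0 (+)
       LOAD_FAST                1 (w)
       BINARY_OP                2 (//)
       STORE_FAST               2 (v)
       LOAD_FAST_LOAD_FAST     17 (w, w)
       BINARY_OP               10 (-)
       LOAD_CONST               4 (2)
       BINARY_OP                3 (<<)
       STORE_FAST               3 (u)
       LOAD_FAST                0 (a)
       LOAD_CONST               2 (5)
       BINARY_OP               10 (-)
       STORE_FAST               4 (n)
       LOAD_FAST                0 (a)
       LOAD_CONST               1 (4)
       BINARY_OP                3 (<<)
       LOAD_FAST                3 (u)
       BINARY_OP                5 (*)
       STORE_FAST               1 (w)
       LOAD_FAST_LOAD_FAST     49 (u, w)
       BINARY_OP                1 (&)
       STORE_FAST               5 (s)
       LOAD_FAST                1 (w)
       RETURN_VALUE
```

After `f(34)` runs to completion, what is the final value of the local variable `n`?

LOAD_FAST_LOAD_FAST a,a → push 34,34. Stack: [34, 34]
BINARY_OP % → 34 % 34 = 0. Stack: [0]
STORE_FAST w → w=0. Stack: []
LOAD_CONST → push 4. Stack: [4]
LOAD_FAST w → push 0. Stack: [4, 0]
BINARY_OP * → 4 * 0 = 0. Stack: [0]
LOAD_CONST → push 5. Stack: [0, 5]
BINARY_OP + → 0 + 5 = 5. Stack: [5]
STORE_FAST w → w=5. Stack: []
LOAD_FAST a → push 34. Stack: [34]
LOAD_CONST → push 8. Stack: [34, 8]
BINARY_OP + → 34 + 8 = 42. Stack: [42]
LOAD_FAST w → push 5. Stack: [42, 5]
BINARY_OP // → 42 // 5 = 8. Stack: [8]
STORE_FAST v → v=8. Stack: []
LOAD_FAST_LOAD_FAST w,w → push 5,5. Stack: [5, 5]
BINARY_OP - → 5 - 5 = 0. Stack: [0]
LOAD_CONST → push 2. Stack: [0, 2]
BINARY_OP << → 0 << 2 = 0. Stack: [0]
STORE_FAST u → u=0. Stack: []
LOAD_FAST a → push 34. Stack: [34]
LOAD_CONST → push 5. Stack: [34, 5]
BINARY_OP - → 34 - 5 = 29. Stack: [29]
STORE_FAST n → n=29. Stack: []
LOAD_FAST a → push 34. Stack: [34]
LOAD_CONST → push 4. Stack: [34, 4]
BINARY_OP << → 34 << 4 = 544. Stack: [544]
LOAD_FAST u → push 0. Stack: [544, 0]
BINARY_OP * → 544 * 0 = 0. Stack: [0]
STORE_FAST w → w=0. Stack: []
LOAD_FAST_LOAD_FAST u,w → push 0,0. Stack: [0, 0]
BINARY_OP & → 0 & 0 = 0. Stack: [0]
STORE_FAST s → s=0. Stack: []
LOAD_FAST w → push 0. Stack: [0]
RETURN_VALUE → return 0.

29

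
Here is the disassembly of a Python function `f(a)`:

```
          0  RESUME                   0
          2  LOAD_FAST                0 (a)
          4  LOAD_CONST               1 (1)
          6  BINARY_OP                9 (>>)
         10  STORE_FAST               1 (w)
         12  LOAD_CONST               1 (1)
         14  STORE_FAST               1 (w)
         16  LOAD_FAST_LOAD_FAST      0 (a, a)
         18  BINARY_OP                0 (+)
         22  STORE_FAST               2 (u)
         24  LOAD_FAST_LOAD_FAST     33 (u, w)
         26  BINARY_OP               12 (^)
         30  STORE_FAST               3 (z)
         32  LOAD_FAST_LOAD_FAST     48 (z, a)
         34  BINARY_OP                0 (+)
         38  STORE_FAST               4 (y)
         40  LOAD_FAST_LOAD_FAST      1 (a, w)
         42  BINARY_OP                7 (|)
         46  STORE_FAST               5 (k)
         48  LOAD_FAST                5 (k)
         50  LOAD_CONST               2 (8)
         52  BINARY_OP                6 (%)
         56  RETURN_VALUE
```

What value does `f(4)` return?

LOAD_FAST a → push 4. Stack: [4]
LOAD_CONST → push 1. Stack: [4, 1]
BINARY_OP >> → 4 >> 1 = 2. Stack: [2]
STORE_FAST w → w=2. Stack: []
LOAD_CONST → push 1. Stack: [1]
STORE_FAST w → w=1. Stack: []
LOAD_FAST_LOAD_FAST a,a → push 4,4. Stack: [4, 4]
BINARY_OP + → 4 + 4 = 8. Stack: [8]
STORE_FAST u → u=8. Stack: []
LOAD_FAST_LOAD_FAST u,w → push 8,1. Stack: [8, 1]
BINARY_OP ^ → 8 ^ 1 = 9. Stack: [9]
STORE_FAST z → z=9. Stack: []
LOAD_FAST_LOAD_FAST z,a → push 9,4. Stack: [9, 4]
BINARY_OP + → 9 + 4 = 13. Stack: [13]
STORE_FAST y → y=13. Stack: []
LOAD_FAST_LOAD_FAST a,w → push 4,1. Stack: [4, 1]
BINARY_OP | → 4 | 1 = 5. Stack: [5]
STORE_FAST k → k=5. Stack: []
LOAD_FAST k → push 5. Stack: [5]
LOAD_CONST → push 8. Stack: [5, 8]
BINARY_OP % → 5 % 8 = 5. Stack: [5]
RETURN_VALUE → return 5.

5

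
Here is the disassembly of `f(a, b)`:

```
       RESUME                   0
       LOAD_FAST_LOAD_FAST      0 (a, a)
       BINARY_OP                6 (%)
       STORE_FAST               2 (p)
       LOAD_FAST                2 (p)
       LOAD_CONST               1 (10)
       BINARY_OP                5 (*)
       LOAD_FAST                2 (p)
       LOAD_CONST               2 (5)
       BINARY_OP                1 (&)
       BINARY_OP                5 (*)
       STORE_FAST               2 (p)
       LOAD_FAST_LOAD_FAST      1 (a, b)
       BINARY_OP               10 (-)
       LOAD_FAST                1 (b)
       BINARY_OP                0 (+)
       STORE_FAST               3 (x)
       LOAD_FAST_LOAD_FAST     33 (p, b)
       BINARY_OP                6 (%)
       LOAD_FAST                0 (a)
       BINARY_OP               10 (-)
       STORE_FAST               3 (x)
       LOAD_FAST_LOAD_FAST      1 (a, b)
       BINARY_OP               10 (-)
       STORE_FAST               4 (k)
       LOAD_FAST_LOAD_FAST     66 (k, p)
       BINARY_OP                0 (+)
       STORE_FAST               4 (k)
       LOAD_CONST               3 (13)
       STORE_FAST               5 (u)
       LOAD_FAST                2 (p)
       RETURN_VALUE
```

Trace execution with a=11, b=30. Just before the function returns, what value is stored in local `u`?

13

LOAD_FAST_LOAD_FAST a,a → push 11,11. Stack: [11, 11]
BINARY_OP % → 11 % 11 = 0. Stack: [0]
STORE_FAST p → p=0. Stack: []
LOAD_FAST p → push 0. Stack: [0]
LOAD_CONST → push 10. Stack: [0, 10]
BINARY_OP * → 0 * 10 = 0. Stack: [0]
LOAD_FAST p → push 0. Stack: [0, 0]
LOAD_CONST → push 5. Stack: [0, 0, 5]
BINARY_OP & → 0 & 5 = 0. Stack: [0, 0]
BINARY_OP * → 0 * 0 = 0. Stack: [0]
STORE_FAST p → p=0. Stack: []
LOAD_FAST_LOAD_FAST a,b → push 11,30. Stack: [11, 30]
BINARY_OP - → 11 - 30 = -19. Stack: [-19]
LOAD_FAST b → push 30. Stack: [-19, 30]
BINARY_OP + → -19 + 30 = 11. Stack: [11]
STORE_FAST x → x=11. Stack: []
LOAD_FAST_LOAD_FAST p,b → push 0,30. Stack: [0, 30]
BINARY_OP % → 0 % 30 = 0. Stack: [0]
LOAD_FAST a → push 11. Stack: [0, 11]
BINARY_OP - → 0 - 11 = -11. Stack: [-11]
STORE_FAST x → x=-11. Stack: []
LOAD_FAST_LOAD_FAST a,b → push 11,30. Stack: [11, 30]
BINARY_OP - → 11 - 30 = -19. Stack: [-19]
STORE_FAST k → k=-19. Stack: []
LOAD_FAST_LOAD_FAST k,p → push -19,0. Stack: [-19, 0]
BINARY_OP + → -19 + 0 = -19. Stack: [-19]
STORE_FAST k → k=-19. Stack: []
LOAD_CONST → push 13. Stack: [13]
STORE_FAST u → u=13. Stack: []
LOAD_FAST p → push 0. Stack: [0]
RETURN_VALUE → return 0.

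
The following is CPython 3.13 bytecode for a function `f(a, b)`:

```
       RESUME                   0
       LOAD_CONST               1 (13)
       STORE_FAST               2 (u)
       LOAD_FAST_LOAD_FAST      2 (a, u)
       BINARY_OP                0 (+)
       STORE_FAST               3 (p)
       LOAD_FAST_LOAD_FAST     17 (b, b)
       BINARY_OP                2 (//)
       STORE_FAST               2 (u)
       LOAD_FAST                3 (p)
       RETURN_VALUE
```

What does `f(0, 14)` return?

13

LOAD_CONST → push 13. Stack: [13]
STORE_FAST u → u=13. Stack: []
LOAD_FAST_LOAD_FAST a,u → push 0,13. Stack: [0, 13]
BINARY_OP + → 0 + 13 = 13. Stack: [13]
STORE_FAST p → p=13. Stack: []
LOAD_FAST_LOAD_FAST b,b → push 14,14. Stack: [14, 14]
BINARY_OP // → 14 // 14 = 1. Stack: [1]
STORE_FAST u → u=1. Stack: []
LOAD_FAST p → push 13. Stack: [13]
RETURN_VALUE → return 13.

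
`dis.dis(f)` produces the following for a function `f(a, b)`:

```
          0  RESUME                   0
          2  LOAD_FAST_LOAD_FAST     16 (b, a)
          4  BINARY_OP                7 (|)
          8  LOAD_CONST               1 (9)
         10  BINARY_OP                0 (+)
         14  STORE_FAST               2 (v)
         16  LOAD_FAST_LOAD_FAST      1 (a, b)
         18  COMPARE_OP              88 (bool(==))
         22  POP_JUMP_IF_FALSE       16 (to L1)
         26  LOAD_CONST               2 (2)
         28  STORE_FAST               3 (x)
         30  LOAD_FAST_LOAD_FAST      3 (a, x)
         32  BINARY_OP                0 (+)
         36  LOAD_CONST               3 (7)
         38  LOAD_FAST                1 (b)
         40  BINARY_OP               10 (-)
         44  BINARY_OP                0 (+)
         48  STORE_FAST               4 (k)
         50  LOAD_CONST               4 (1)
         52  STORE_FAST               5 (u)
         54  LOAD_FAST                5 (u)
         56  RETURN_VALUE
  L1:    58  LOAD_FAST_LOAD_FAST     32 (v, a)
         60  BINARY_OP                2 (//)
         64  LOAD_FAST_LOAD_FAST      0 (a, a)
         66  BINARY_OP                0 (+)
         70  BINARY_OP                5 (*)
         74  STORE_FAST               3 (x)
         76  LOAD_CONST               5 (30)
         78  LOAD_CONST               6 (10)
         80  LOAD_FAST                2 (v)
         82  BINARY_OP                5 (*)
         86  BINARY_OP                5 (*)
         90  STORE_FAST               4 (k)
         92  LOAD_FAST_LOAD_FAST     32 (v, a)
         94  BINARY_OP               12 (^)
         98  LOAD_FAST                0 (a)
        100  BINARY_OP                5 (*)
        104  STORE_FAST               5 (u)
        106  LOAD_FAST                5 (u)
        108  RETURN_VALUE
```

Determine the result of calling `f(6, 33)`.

LOAD_FAST_LOAD_FAST b,a → push 33,6. Stack: [33, 6]
BINARY_OP | → 33 | 6 = 39. Stack: [39]
LOAD_CONST → push 9. Stack: [39, 9]
BINARY_OP + → 39 + 9 = 48. Stack: [48]
STORE_FAST v → v=48. Stack: []
LOAD_FAST_LOAD_FAST a,b → push 6,33. Stack: [6, 33]
COMPARE_OP bool(==) → 6 vs 33 = False. Stack: [False]
POP_JUMP_IF_FALSE → pop False; jump. Stack: []
LOAD_FAST_LOAD_FAST v,a → push 48,6. Stack: [48, 6]
BINARY_OP // → 48 // 6 = 8. Stack: [8]
LOAD_FAST_LOAD_FAST a,a → push 6,6. Stack: [8, 6, 6]
BINARY_OP + → 6 + 6 = 12. Stack: [8, 12]
BINARY_OP * → 8 * 12 = 96. Stack: [96]
STORE_FAST x → x=96. Stack: []
LOAD_CONST → push 30. Stack: [30]
LOAD_CONST → push 10. Stack: [30, 10]
LOAD_FAST v → push 48. Stack: [30, 10, 48]
BINARY_OP * → 10 * 48 = 480. Stack: [30, 480]
BINARY_OP * → 30 * 480 = 14400. Stack: [14400]
STORE_FAST k → k=14400. Stack: []
LOAD_FAST_LOAD_FAST v,a → push 48,6. Stack: [48, 6]
BINARY_OP ^ → 48 ^ 6 = 54. Stack: [54]
LOAD_FAST a → push 6. Stack: [54, 6]
BINARY_OP * → 54 * 6 = 324. Stack: [324]
STORE_FAST u → u=324. Stack: []
LOAD_FAST u → push 324. Stack: [324]
RETURN_VALUE → return 324.

324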